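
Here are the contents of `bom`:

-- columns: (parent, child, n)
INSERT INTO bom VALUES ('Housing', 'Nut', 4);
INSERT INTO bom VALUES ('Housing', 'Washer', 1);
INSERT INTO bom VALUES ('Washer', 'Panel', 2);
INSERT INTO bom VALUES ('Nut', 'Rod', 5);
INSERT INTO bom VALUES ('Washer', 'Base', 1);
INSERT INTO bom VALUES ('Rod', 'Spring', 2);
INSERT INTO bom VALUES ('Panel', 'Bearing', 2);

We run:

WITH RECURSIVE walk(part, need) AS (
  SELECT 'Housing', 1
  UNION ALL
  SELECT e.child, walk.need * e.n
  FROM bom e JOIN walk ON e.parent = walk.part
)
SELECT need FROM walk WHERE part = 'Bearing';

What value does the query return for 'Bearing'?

4

Base: (Housing, need=1).
Iteration 1: components of {Housing} -> Nut = 1*4 = 4, Washer = 1*1 = 1.
Iteration 2: components of {Nut,Washer} -> Base = 1*1 = 1, Panel = 1*2 = 2, Rod = 4*5 = 20.
Iteration 3: components of {Base,Panel,Rod} -> Bearing = 2*2 = 4, Spring = 20*2 = 40.
Iteration 4: no further components; recursion stops.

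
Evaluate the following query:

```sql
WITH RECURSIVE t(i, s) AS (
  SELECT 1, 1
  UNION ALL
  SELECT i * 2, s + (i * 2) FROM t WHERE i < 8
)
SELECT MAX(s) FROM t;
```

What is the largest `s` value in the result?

15

Base: i=1, s=1.
Iteration 1: 1 < 8 holds -> i = 1 * 2 = 2, s = 1 + 2 = 3.
Iteration 2: 2 < 8 holds -> i = 2 * 2 = 4, s = 3 + 4 = 7.
Iteration 3: 4 < 8 holds -> i = 4 * 2 = 8, s = 7 + 8 = 15.
Iteration 4: 8 < 8 fails; recursion stops.
s values: 1, 3, 7, 15; the maximum is 15.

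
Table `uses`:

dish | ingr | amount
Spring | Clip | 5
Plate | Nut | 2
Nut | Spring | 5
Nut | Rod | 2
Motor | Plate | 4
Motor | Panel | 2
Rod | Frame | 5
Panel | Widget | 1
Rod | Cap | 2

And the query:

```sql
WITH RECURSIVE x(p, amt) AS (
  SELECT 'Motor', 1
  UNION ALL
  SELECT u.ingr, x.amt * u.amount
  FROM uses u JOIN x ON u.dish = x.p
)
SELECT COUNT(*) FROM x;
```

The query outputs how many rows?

Base: (Motor, amt=1).
Iteration 1: components of {Motor} -> Panel = 1*2 = 2, Plate = 1*4 = 4.
Iteration 2: components of {Panel,Plate} -> Nut = 4*2 = 8, Widget = 2*1 = 2.
Iteration 3: components of {Nut,Widget} -> Rod = 8*2 = 16, Spring = 8*5 = 40.
Iteration 4: components of {Rod,Spring} -> Cap = 16*2 = 32, Clip = 40*5 = 200, Frame = 16*5 = 80.
Iteration 5: no further components; recursion stops.
Total rows emitted: 10.

10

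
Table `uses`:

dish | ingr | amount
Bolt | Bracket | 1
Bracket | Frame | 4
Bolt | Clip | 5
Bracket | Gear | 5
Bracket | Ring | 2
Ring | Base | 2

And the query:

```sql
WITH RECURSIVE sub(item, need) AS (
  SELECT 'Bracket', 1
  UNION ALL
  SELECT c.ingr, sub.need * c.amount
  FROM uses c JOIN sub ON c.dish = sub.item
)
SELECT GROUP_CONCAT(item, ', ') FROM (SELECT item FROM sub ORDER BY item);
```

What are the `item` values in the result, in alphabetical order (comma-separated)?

Base: (Bracket, need=1).
Iteration 1: components of {Bracket} -> Frame = 1*4 = 4, Gear = 1*5 = 5, Ring = 1*2 = 2.
Iteration 2: components of {Frame,Gear,Ring} -> Base = 2*2 = 4.
Iteration 3: no further components; recursion stops.

Base, Bracket, Frame, Gear, Ring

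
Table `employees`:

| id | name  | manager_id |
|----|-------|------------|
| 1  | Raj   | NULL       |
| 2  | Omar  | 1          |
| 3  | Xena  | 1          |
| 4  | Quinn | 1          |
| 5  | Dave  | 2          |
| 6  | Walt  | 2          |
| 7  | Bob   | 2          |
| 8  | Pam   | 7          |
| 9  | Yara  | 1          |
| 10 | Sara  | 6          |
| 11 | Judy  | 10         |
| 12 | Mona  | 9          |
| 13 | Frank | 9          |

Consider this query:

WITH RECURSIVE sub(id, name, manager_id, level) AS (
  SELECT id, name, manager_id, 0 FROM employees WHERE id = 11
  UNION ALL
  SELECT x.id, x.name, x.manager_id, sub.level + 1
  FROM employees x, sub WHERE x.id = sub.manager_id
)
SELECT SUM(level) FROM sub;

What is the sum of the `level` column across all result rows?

10

Base: id=11 (Judy), manager_id=10, level 0.
Iteration 1: join on id=10 -> Sara (id 10, manager_id=6, level 1).
Iteration 2: join on id=6 -> Walt (id 6, manager_id=2, level 2).
Iteration 3: join on id=2 -> Omar (id 2, manager_id=1, level 3).
Iteration 4: join on id=1 -> Raj (id 1, manager_id=NULL, level 4).
Iteration 5: manager_id is NULL; no match; recursion stops.
SUM(level) = 0 + 1 + 2 + 3 + 4 = 10.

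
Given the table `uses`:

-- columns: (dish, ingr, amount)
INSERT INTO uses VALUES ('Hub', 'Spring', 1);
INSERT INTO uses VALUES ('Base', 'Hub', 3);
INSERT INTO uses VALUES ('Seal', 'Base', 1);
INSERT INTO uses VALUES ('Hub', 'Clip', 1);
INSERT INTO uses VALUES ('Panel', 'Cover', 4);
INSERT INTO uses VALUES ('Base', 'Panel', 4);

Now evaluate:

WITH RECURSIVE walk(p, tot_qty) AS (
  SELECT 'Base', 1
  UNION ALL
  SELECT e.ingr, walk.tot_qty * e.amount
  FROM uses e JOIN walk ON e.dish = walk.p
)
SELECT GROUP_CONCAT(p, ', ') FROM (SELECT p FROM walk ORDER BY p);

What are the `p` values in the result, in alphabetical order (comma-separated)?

Base, Clip, Cover, Hub, Panel, Spring

Base: (Base, tot_qty=1).
Iteration 1: components of {Base} -> Hub = 1*3 = 3, Panel = 1*4 = 4.
Iteration 2: components of {Hub,Panel} -> Clip = 3*1 = 3, Cover = 4*4 = 16, Spring = 3*1 = 3.
Iteration 3: no further components; recursion stops.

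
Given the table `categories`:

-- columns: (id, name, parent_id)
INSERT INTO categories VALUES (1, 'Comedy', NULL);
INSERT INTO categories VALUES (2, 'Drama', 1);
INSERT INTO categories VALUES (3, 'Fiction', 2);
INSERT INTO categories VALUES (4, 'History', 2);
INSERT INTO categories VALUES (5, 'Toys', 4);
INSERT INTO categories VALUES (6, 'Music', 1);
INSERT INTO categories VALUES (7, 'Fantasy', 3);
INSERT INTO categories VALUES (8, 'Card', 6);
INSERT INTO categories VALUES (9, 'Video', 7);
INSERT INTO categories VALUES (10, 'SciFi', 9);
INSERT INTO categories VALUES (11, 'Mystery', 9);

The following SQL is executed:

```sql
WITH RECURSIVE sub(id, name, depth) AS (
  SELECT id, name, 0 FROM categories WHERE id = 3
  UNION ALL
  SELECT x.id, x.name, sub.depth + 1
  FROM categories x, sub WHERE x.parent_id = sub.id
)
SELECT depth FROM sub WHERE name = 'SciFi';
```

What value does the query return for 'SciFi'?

Base: id=3 (Fiction) at depth 0.
Iteration 1: rows with parent_id in {3} -> Fantasy (id 7, depth 1).
Iteration 2: rows with parent_id in {7} -> Video (id 9, depth 2).
Iteration 3: rows with parent_id in {9} -> SciFi (id 10, depth 3), Mystery (id 11, depth 3).
Iteration 4: no rows with parent_id in {10,11}; recursion stops.

3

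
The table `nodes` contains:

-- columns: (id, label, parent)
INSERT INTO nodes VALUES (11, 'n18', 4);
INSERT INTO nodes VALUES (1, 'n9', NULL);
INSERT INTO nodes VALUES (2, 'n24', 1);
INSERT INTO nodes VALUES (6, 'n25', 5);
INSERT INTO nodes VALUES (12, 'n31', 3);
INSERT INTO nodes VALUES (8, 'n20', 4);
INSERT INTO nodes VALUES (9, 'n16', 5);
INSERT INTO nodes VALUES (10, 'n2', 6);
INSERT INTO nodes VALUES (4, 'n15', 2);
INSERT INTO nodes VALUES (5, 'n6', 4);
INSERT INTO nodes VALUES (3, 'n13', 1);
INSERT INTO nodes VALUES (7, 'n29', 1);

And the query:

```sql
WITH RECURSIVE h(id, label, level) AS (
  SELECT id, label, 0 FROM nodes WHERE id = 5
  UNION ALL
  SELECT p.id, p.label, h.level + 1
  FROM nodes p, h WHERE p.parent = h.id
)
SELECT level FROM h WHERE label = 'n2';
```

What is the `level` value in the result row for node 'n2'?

2

Base: id=5 (n6) at level 0.
Iteration 1: rows with parent in {5} -> n25 (id 6, level 1), n16 (id 9, level 1).
Iteration 2: rows with parent in {6,9} -> n2 (id 10, level 2).
Iteration 3: no rows with parent in {10}; recursion stops.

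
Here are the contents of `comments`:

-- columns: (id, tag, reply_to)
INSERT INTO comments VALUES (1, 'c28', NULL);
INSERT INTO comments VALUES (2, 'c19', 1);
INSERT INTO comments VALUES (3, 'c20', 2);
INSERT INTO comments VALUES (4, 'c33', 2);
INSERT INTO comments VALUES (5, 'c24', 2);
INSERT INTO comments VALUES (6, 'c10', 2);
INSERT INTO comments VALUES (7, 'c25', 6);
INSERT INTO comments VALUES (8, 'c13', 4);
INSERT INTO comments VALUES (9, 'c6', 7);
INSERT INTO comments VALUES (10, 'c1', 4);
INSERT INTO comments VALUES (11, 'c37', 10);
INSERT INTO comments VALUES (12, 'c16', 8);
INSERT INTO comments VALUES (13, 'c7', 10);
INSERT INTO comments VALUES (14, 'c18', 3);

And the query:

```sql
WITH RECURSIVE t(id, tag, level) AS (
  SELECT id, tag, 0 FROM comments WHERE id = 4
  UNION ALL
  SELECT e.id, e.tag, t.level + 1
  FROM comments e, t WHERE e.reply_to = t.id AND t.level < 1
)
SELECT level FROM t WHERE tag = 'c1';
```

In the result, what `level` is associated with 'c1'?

Base: id=4 (c33) at level 0.
Iteration 1: rows with reply_to in {4} -> c13 (id 8, level 1), c1 (id 10, level 1).
Iteration 2: level < 1 fails for all current rows; recursion stops.

1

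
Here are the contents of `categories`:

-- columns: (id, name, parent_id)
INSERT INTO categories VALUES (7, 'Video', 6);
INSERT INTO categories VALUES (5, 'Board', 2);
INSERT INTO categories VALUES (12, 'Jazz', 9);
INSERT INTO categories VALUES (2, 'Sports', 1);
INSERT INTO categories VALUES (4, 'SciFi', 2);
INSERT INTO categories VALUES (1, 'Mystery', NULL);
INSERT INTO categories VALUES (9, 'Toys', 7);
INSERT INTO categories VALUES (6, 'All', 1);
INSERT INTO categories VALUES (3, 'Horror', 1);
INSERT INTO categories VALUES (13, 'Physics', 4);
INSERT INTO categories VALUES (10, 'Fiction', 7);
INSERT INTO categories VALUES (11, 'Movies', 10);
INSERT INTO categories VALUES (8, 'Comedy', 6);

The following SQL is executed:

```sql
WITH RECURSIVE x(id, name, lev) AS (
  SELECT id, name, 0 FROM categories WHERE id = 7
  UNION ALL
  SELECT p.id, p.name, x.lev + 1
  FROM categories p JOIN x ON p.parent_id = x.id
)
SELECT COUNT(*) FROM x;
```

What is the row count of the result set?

Base: id=7 (Video) at lev 0.
Iteration 1: rows with parent_id in {7} -> Toys (id 9, lev 1), Fiction (id 10, lev 1).
Iteration 2: rows with parent_id in {9,10} -> Movies (id 11, lev 2), Jazz (id 12, lev 2).
Iteration 3: no rows with parent_id in {11,12}; recursion stops.
Total rows emitted: 5.

5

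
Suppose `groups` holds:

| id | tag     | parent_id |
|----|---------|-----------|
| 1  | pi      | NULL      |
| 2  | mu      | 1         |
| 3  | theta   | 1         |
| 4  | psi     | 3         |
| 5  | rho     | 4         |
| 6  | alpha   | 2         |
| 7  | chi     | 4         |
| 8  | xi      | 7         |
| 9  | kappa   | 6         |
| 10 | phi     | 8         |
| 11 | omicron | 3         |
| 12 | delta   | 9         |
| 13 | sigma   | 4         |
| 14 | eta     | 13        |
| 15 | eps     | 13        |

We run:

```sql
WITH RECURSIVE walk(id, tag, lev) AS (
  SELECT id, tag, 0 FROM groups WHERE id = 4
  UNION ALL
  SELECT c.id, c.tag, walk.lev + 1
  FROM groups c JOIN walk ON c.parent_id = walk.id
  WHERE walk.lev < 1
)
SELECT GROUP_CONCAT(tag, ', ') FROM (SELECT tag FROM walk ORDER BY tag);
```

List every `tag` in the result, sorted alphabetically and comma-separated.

chi, psi, rho, sigma

Base: id=4 (psi) at lev 0.
Iteration 1: rows with parent_id in {4} -> rho (id 5, lev 1), chi (id 7, lev 1), sigma (id 13, lev 1).
Iteration 2: lev < 1 fails for all current rows; recursion stops.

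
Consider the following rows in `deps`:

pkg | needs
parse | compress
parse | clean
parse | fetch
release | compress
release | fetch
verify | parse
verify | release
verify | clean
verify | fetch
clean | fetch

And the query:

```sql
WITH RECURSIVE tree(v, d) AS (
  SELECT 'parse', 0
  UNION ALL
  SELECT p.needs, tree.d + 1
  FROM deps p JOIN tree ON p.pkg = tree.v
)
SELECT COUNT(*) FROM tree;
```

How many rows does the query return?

5

Base: (parse, d=0).
Iteration 1: edges from {parse} -> (clean, d=1), (compress, d=1), (fetch, d=1).
Iteration 2: edges from {clean,compress,fetch} -> (fetch, d=2).
Iteration 3: no outgoing edges from {fetch}; recursion stops.
Total rows emitted: 5.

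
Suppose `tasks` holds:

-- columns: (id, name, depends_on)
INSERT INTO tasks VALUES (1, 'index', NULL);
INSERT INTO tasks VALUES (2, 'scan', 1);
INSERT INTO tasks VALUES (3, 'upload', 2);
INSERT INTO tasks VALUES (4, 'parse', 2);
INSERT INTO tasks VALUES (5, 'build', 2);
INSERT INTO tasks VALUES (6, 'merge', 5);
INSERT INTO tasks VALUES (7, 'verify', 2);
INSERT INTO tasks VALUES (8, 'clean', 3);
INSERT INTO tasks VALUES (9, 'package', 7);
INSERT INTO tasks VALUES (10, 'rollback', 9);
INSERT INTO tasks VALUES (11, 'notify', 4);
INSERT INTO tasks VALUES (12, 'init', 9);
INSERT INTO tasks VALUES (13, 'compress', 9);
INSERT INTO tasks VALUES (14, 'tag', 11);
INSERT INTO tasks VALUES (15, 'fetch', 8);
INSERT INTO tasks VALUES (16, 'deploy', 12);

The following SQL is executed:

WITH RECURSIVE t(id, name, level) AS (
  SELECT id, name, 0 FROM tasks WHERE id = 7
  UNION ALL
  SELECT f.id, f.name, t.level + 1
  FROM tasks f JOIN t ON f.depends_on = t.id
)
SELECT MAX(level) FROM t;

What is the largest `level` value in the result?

Base: id=7 (verify) at level 0.
Iteration 1: rows with depends_on in {7} -> package (id 9, level 1).
Iteration 2: rows with depends_on in {9} -> rollback (id 10, level 2), init (id 12, level 2), compress (id 13, level 2).
Iteration 3: rows with depends_on in {10,12,13} -> deploy (id 16, level 3).
Iteration 4: no rows with depends_on in {16}; recursion stops.
level values: 0, 1, 2, 2, 2, 3; the maximum is 3.

3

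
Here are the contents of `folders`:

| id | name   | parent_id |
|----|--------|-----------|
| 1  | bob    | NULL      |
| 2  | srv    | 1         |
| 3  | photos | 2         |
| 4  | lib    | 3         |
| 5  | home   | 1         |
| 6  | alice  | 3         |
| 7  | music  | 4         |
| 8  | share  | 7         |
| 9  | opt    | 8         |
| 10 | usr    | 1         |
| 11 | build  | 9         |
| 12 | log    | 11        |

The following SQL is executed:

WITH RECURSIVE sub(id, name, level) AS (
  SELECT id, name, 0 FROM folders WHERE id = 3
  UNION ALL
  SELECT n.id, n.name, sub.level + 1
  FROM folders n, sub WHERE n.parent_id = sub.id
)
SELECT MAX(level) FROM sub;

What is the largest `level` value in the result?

Base: id=3 (photos) at level 0.
Iteration 1: rows with parent_id in {3} -> lib (id 4, level 1), alice (id 6, level 1).
Iteration 2: rows with parent_id in {4,6} -> music (id 7, level 2).
Iteration 3: rows with parent_id in {7} -> share (id 8, level 3).
Iteration 4: rows with parent_id in {8} -> opt (id 9, level 4).
Iteration 5: rows with parent_id in {9} -> build (id 11, level 5).
Iteration 6: rows with parent_id in {11} -> log (id 12, level 6).
Iteration 7: no rows with parent_id in {12}; recursion stops.
level values: 0, 1, 1, 2, 3, 4, 5, 6; the maximum is 6.

6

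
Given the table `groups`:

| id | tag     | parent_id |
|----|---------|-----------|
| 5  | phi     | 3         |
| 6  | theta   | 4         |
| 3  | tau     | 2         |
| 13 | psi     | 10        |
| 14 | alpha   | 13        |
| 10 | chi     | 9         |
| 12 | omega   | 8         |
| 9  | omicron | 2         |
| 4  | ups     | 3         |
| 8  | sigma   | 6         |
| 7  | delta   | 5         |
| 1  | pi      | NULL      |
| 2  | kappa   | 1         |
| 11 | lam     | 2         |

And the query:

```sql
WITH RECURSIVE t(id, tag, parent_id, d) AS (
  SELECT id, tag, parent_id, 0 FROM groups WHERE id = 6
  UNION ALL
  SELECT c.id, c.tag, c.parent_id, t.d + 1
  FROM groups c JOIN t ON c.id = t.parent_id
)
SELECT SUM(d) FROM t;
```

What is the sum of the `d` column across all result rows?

Base: id=6 (theta), parent_id=4, d 0.
Iteration 1: join on id=4 -> ups (id 4, parent_id=3, d 1).
Iteration 2: join on id=3 -> tau (id 3, parent_id=2, d 2).
Iteration 3: join on id=2 -> kappa (id 2, parent_id=1, d 3).
Iteration 4: join on id=1 -> pi (id 1, parent_id=NULL, d 4).
Iteration 5: parent_id is NULL; no match; recursion stops.
SUM(d) = 0 + 1 + 2 + 3 + 4 = 10.

10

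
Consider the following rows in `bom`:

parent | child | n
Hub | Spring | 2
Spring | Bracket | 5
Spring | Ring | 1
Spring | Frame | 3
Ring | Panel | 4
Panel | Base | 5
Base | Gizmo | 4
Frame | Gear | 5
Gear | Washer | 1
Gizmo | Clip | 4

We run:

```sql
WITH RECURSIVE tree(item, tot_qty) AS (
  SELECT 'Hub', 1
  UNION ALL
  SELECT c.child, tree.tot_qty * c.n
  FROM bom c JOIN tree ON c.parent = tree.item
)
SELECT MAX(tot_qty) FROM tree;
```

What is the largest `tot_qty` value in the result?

Base: (Hub, tot_qty=1).
Iteration 1: components of {Hub} -> Spring = 1*2 = 2.
Iteration 2: components of {Spring} -> Bracket = 2*5 = 10, Frame = 2*3 = 6, Ring = 2*1 = 2.
Iteration 3: components of {Bracket,Frame,Ring} -> Gear = 6*5 = 30, Panel = 2*4 = 8.
Iteration 4: components of {Gear,Panel} -> Base = 8*5 = 40, Washer = 30*1 = 30.
Iteration 5: components of {Base,Washer} -> Gizmo = 40*4 = 160.
Iteration 6: components of {Gizmo} -> Clip = 160*4 = 640.
Iteration 7: no further components; recursion stops.
tot_qty values: 1, 2, 10, 2, 6, 8, 30, 40, 30, 160, 640; the maximum is 640.

640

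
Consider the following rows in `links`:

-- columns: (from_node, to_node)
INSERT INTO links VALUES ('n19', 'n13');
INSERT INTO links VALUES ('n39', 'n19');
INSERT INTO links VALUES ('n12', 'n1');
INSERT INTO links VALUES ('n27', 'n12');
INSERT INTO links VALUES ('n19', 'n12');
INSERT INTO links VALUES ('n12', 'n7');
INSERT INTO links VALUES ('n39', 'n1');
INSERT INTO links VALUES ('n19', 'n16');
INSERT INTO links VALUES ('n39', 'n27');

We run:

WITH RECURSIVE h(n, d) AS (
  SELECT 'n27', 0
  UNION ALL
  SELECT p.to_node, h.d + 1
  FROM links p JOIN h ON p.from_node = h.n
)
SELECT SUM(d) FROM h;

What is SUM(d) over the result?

Base: (n27, d=0).
Iteration 1: edges from {n27} -> (n12, d=1).
Iteration 2: edges from {n12} -> (n1, d=2), (n7, d=2).
Iteration 3: no outgoing edges from {n1,n7}; recursion stops.
SUM(d) = 0 + 1 + 2 + 2 = 5.

5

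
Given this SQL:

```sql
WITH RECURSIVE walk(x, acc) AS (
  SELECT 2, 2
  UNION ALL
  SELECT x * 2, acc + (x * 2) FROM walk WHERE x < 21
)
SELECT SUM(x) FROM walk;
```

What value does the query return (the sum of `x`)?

Base: x=2, acc=2.
Iteration 1: 2 < 21 holds -> x = 2 * 2 = 4, acc = 2 + 4 = 6.
Iteration 2: 4 < 21 holds -> x = 4 * 2 = 8, acc = 6 + 8 = 14.
Iteration 3: 8 < 21 holds -> x = 8 * 2 = 16, acc = 14 + 16 = 30.
Iteration 4: 16 < 21 holds -> x = 16 * 2 = 32, acc = 30 + 32 = 62.
Iteration 5: 32 < 21 fails; recursion stops.
SUM(x) = 2 + 4 + 8 + 16 + 32 = 62.

62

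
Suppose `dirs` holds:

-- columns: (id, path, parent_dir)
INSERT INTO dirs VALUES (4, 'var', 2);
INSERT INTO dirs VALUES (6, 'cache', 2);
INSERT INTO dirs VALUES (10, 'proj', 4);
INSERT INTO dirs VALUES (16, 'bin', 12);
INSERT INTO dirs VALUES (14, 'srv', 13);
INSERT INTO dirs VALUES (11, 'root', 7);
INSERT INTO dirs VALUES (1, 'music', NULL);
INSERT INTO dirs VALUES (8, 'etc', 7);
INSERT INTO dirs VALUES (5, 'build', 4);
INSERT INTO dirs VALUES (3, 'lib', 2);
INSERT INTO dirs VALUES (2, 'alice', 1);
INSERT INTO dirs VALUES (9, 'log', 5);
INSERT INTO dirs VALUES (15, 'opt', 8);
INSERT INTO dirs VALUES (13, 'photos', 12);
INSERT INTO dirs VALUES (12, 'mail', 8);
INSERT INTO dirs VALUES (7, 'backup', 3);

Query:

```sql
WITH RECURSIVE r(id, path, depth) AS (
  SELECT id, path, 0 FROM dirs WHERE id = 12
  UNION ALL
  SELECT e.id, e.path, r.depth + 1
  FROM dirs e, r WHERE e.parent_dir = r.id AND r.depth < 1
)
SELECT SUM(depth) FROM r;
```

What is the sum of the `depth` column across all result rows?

2

Base: id=12 (mail) at depth 0.
Iteration 1: rows with parent_dir in {12} -> photos (id 13, depth 1), bin (id 16, depth 1).
Iteration 2: depth < 1 fails for all current rows; recursion stops.
SUM(depth) = 0 + 1 + 1 = 2.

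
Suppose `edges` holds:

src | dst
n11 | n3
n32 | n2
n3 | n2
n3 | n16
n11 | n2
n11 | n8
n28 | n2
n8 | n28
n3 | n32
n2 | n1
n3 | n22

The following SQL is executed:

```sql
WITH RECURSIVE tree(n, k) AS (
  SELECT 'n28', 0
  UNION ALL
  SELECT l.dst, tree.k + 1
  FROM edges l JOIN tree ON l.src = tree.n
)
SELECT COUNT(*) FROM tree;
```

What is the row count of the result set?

3

Base: (n28, k=0).
Iteration 1: edges from {n28} -> (n2, k=1).
Iteration 2: edges from {n2} -> (n1, k=2).
Iteration 3: no outgoing edges from {n1}; recursion stops.
Total rows emitted: 3.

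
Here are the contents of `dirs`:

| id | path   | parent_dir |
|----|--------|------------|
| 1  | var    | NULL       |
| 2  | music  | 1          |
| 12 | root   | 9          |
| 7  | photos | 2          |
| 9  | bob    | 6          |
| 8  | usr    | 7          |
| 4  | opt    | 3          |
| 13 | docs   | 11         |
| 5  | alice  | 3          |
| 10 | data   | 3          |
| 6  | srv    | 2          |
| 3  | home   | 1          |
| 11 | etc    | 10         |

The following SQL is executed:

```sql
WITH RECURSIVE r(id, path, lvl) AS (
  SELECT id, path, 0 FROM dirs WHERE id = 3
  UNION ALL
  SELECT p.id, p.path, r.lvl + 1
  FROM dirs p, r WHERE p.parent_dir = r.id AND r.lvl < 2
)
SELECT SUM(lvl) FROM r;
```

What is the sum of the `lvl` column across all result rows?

Base: id=3 (home) at lvl 0.
Iteration 1: rows with parent_dir in {3} -> opt (id 4, lvl 1), alice (id 5, lvl 1), data (id 10, lvl 1).
Iteration 2: rows with parent_dir in {4,5,10} -> etc (id 11, lvl 2).
Iteration 3: lvl < 2 fails for all current rows; recursion stops.
SUM(lvl) = 0 + 1 + 1 + 1 + 2 = 5.

5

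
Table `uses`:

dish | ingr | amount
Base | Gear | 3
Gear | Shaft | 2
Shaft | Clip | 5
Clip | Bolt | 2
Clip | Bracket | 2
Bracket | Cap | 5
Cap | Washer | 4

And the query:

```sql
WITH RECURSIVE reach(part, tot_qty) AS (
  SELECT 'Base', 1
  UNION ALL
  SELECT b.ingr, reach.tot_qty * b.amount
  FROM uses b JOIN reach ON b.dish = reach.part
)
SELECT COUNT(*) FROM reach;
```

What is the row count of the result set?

8

Base: (Base, tot_qty=1).
Iteration 1: components of {Base} -> Gear = 1*3 = 3.
Iteration 2: components of {Gear} -> Shaft = 3*2 = 6.
Iteration 3: components of {Shaft} -> Clip = 6*5 = 30.
Iteration 4: components of {Clip} -> Bolt = 30*2 = 60, Bracket = 30*2 = 60.
Iteration 5: components of {Bolt,Bracket} -> Cap = 60*5 = 300.
Iteration 6: components of {Cap} -> Washer = 300*4 = 1200.
Iteration 7: no further components; recursion stops.
Total rows emitted: 8.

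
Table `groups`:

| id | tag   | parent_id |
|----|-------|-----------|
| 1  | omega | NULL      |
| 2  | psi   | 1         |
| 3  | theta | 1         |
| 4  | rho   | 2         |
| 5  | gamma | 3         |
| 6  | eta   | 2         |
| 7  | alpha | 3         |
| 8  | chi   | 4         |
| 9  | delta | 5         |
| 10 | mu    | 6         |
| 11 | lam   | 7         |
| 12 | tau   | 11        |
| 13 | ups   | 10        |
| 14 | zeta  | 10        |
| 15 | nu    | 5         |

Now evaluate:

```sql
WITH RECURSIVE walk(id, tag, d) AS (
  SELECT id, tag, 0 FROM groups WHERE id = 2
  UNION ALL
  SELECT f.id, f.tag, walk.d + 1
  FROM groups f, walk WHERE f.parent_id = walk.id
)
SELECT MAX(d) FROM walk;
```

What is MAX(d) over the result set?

Base: id=2 (psi) at d 0.
Iteration 1: rows with parent_id in {2} -> rho (id 4, d 1), eta (id 6, d 1).
Iteration 2: rows with parent_id in {4,6} -> chi (id 8, d 2), mu (id 10, d 2).
Iteration 3: rows with parent_id in {8,10} -> ups (id 13, d 3), zeta (id 14, d 3).
Iteration 4: no rows with parent_id in {13,14}; recursion stops.
d values: 0, 1, 1, 2, 2, 3, 3; the maximum is 3.

3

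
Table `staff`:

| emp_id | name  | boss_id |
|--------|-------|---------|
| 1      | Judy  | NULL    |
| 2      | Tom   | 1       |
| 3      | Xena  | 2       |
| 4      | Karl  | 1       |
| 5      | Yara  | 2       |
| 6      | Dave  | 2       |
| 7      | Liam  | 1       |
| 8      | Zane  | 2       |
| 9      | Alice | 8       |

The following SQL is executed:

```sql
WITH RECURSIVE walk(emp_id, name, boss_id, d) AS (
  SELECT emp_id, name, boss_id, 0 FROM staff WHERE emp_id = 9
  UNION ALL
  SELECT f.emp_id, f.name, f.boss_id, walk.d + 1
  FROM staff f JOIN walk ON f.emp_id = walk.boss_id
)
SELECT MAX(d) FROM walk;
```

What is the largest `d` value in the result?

3

Base: emp_id=9 (Alice), boss_id=8, d 0.
Iteration 1: join on emp_id=8 -> Zane (id 8, boss_id=2, d 1).
Iteration 2: join on emp_id=2 -> Tom (id 2, boss_id=1, d 2).
Iteration 3: join on emp_id=1 -> Judy (id 1, boss_id=NULL, d 3).
Iteration 4: boss_id is NULL; no match; recursion stops.
d values: 0, 1, 2, 3; the maximum is 3.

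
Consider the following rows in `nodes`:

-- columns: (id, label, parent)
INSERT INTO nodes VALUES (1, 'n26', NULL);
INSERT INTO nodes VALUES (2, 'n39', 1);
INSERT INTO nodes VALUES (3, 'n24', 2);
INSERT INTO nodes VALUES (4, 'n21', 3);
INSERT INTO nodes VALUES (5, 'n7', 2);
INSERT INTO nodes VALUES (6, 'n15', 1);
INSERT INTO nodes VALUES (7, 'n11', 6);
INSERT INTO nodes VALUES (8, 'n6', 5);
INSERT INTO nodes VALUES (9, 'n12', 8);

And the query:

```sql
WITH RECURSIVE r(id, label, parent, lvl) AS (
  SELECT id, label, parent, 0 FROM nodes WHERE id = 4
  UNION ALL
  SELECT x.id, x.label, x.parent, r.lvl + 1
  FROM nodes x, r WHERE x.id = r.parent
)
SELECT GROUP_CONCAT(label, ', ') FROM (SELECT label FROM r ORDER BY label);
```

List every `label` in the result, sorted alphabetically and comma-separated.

n21, n24, n26, n39

Base: id=4 (n21), parent=3, lvl 0.
Iteration 1: join on id=3 -> n24 (id 3, parent=2, lvl 1).
Iteration 2: join on id=2 -> n39 (id 2, parent=1, lvl 2).
Iteration 3: join on id=1 -> n26 (id 1, parent=NULL, lvl 3).
Iteration 4: parent is NULL; no match; recursion stops.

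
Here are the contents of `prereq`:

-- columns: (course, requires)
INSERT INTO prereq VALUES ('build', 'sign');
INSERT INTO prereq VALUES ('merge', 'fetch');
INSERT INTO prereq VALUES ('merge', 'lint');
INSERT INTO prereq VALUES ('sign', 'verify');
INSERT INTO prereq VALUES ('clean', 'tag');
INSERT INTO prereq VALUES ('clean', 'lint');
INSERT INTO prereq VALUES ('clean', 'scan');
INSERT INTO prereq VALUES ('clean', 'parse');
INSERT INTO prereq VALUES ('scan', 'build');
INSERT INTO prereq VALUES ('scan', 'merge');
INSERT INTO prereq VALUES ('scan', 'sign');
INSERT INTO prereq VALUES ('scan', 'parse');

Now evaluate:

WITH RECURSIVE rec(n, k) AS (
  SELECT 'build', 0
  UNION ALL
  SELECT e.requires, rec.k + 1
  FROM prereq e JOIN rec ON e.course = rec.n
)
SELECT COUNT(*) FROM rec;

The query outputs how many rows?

Base: (build, k=0).
Iteration 1: edges from {build} -> (sign, k=1).
Iteration 2: edges from {sign} -> (verify, k=2).
Iteration 3: no outgoing edges from {verify}; recursion stops.
Total rows emitted: 3.

3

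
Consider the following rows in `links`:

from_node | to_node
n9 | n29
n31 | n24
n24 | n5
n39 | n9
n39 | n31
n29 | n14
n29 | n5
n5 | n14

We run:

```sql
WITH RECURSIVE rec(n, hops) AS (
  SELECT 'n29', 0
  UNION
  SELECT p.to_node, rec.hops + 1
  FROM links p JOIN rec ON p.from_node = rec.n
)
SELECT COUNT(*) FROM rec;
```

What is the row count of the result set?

4

Base: (n29, hops=0).
Iteration 1: edges from {n29} -> (n14, hops=1), (n5, hops=1).
Iteration 2: edges from {n14,n5} -> (n14, hops=2).
Iteration 3: no outgoing edges from {n14}; recursion stops.
Total rows emitted: 4.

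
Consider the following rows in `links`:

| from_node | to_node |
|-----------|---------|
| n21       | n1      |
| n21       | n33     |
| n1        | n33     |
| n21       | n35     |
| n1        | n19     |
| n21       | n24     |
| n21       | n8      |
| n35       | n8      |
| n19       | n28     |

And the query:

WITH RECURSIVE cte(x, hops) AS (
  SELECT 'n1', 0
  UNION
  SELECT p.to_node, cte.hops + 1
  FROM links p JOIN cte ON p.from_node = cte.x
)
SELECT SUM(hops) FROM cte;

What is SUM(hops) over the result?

4

Base: (n1, hops=0).
Iteration 1: edges from {n1} -> (n19, hops=1), (n33, hops=1).
Iteration 2: edges from {n19,n33} -> (n28, hops=2).
Iteration 3: no outgoing edges from {n28}; recursion stops.
SUM(hops) = 0 + 1 + 1 + 2 = 4.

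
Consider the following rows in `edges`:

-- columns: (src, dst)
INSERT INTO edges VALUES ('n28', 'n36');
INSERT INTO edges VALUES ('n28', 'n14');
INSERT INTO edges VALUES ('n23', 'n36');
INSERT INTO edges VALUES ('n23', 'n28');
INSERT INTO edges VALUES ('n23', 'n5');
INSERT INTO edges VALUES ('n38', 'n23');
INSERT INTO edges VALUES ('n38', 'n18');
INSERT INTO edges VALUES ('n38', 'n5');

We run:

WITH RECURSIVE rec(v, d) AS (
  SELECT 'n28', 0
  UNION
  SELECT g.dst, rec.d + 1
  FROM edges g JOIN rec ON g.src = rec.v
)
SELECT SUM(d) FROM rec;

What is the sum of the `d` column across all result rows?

Base: (n28, d=0).
Iteration 1: edges from {n28} -> (n14, d=1), (n36, d=1).
Iteration 2: no outgoing edges from {n14,n36}; recursion stops.
SUM(d) = 0 + 1 + 1 = 2.

2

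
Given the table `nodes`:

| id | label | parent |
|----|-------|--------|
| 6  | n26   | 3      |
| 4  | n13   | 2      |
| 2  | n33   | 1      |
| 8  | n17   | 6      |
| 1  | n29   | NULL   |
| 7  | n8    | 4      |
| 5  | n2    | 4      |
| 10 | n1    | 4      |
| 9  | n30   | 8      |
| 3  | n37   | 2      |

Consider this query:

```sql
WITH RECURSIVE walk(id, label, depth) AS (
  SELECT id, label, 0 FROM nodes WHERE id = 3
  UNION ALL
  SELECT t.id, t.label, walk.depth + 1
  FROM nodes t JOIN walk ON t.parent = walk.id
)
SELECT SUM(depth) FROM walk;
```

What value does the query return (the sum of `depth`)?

6

Base: id=3 (n37) at depth 0.
Iteration 1: rows with parent in {3} -> n26 (id 6, depth 1).
Iteration 2: rows with parent in {6} -> n17 (id 8, depth 2).
Iteration 3: rows with parent in {8} -> n30 (id 9, depth 3).
Iteration 4: no rows with parent in {9}; recursion stops.
SUM(depth) = 0 + 1 + 2 + 3 = 6.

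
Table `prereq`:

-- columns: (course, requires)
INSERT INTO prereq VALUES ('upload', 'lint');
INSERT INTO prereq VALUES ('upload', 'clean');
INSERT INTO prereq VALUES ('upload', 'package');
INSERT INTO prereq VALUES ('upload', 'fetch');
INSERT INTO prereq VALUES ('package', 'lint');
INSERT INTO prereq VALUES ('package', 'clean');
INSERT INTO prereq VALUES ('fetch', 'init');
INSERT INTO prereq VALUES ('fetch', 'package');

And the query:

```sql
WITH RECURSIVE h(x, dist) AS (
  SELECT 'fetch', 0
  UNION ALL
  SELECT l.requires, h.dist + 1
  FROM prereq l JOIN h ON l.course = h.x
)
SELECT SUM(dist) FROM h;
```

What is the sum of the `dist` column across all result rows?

Base: (fetch, dist=0).
Iteration 1: edges from {fetch} -> (init, dist=1), (package, dist=1).
Iteration 2: edges from {init,package} -> (clean, dist=2), (lint, dist=2).
Iteration 3: no outgoing edges from {clean,lint}; recursion stops.
SUM(dist) = 0 + 1 + 1 + 2 + 2 = 6.

6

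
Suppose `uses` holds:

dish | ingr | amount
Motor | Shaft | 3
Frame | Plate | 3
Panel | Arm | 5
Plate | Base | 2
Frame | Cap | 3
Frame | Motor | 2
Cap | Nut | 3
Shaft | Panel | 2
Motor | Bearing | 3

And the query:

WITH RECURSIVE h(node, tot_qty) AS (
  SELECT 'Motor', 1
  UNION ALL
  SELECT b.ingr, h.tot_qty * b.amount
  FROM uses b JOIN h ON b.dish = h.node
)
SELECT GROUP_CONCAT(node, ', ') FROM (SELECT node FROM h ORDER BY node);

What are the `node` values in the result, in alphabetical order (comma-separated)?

Base: (Motor, tot_qty=1).
Iteration 1: components of {Motor} -> Bearing = 1*3 = 3, Shaft = 1*3 = 3.
Iteration 2: components of {Bearing,Shaft} -> Panel = 3*2 = 6.
Iteration 3: components of {Panel} -> Arm = 6*5 = 30.
Iteration 4: no further components; recursion stops.

Arm, Bearing, Motor, Panel, Shaft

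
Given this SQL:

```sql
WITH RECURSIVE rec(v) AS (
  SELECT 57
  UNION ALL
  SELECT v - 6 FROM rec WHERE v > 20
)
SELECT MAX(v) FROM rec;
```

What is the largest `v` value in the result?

Base: v=57.
Iteration 1: 57 > 20 holds -> v = 57 - 6 = 51.
Iteration 2: 51 > 20 holds -> v = 51 - 6 = 45.
Iteration 3: 45 > 20 holds -> v = 45 - 6 = 39.
Iteration 4: 39 > 20 holds -> v = 39 - 6 = 33.
Iteration 5: 33 > 20 holds -> v = 33 - 6 = 27.
Iteration 6: 27 > 20 holds -> v = 27 - 6 = 21.
Iteration 7: 21 > 20 holds -> v = 21 - 6 = 15.
Iteration 8: 15 > 20 fails; recursion stops.
v values: 57, 51, 45, 39, 33, 27, 21, 15; the maximum is 57.

57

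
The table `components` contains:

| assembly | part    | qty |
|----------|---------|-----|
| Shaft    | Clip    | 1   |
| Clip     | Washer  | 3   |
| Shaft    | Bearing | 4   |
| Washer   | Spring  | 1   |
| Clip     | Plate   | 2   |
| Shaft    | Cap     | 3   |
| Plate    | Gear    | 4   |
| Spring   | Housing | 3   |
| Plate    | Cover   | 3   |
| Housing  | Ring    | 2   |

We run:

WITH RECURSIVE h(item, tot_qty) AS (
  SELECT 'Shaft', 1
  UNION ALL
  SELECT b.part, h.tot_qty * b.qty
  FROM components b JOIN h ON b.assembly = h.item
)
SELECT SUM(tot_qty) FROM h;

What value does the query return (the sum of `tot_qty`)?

Base: (Shaft, tot_qty=1).
Iteration 1: components of {Shaft} -> Bearing = 1*4 = 4, Cap = 1*3 = 3, Clip = 1*1 = 1.
Iteration 2: components of {Bearing,Cap,Clip} -> Plate = 1*2 = 2, Washer = 1*3 = 3.
Iteration 3: components of {Plate,Washer} -> Cover = 2*3 = 6, Gear = 2*4 = 8, Spring = 3*1 = 3.
Iteration 4: components of {Cover,Gear,Spring} -> Housing = 3*3 = 9.
Iteration 5: components of {Housing} -> Ring = 9*2 = 18.
Iteration 6: no further components; recursion stops.
SUM(tot_qty) = 1 + 1 + 4 + 3 + 3 + 2 + 3 + 8 + 6 + 9 + 18 = 58.

58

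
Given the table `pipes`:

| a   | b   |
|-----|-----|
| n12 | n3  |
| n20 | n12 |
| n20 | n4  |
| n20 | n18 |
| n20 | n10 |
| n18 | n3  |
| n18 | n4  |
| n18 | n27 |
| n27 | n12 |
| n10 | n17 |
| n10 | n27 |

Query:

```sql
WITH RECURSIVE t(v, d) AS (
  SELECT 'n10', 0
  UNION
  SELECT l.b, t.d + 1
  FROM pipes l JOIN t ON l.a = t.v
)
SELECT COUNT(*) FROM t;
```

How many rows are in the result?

5

Base: (n10, d=0).
Iteration 1: edges from {n10} -> (n17, d=1), (n27, d=1).
Iteration 2: edges from {n17,n27} -> (n12, d=2).
Iteration 3: edges from {n12} -> (n3, d=3).
Iteration 4: no outgoing edges from {n3}; recursion stops.
Total rows emitted: 5.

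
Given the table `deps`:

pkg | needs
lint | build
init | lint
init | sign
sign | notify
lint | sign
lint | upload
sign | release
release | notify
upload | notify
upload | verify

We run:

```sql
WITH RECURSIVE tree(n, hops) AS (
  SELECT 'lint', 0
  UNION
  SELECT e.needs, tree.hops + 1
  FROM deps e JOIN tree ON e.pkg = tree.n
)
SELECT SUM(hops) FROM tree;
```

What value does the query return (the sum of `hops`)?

12

Base: (lint, hops=0).
Iteration 1: edges from {lint} -> (build, hops=1), (sign, hops=1), (upload, hops=1).
Iteration 2: edges from {build,sign,upload} -> (notify, hops=2), (release, hops=2), (verify, hops=2). [UNION drops 1 duplicate row(s)]
Iteration 3: edges from {notify,release,verify} -> (notify, hops=3).
Iteration 4: no outgoing edges from {notify}; recursion stops.
SUM(hops) = 0 + 1 + 1 + 1 + 2 + 2 + 2 + 3 = 12.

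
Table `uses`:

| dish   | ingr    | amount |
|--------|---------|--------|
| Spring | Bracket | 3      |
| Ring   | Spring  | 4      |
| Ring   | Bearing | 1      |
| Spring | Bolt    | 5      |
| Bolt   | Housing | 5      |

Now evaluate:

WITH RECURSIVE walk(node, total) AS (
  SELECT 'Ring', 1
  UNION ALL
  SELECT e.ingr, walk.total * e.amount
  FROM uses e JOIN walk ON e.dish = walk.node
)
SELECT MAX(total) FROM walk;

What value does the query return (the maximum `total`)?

100

Base: (Ring, total=1).
Iteration 1: components of {Ring} -> Bearing = 1*1 = 1, Spring = 1*4 = 4.
Iteration 2: components of {Bearing,Spring} -> Bolt = 4*5 = 20, Bracket = 4*3 = 12.
Iteration 3: components of {Bolt,Bracket} -> Housing = 20*5 = 100.
Iteration 4: no further components; recursion stops.
total values: 1, 1, 4, 20, 12, 100; the maximum is 100.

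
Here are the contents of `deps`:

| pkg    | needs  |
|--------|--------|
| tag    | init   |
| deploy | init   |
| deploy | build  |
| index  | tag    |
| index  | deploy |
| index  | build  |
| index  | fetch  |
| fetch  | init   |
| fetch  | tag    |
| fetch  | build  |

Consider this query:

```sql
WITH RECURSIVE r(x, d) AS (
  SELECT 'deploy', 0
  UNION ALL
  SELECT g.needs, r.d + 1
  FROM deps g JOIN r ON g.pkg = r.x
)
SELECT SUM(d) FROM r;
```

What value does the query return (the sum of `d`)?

Base: (deploy, d=0).
Iteration 1: edges from {deploy} -> (build, d=1), (init, d=1).
Iteration 2: no outgoing edges from {build,init}; recursion stops.
SUM(d) = 0 + 1 + 1 = 2.

2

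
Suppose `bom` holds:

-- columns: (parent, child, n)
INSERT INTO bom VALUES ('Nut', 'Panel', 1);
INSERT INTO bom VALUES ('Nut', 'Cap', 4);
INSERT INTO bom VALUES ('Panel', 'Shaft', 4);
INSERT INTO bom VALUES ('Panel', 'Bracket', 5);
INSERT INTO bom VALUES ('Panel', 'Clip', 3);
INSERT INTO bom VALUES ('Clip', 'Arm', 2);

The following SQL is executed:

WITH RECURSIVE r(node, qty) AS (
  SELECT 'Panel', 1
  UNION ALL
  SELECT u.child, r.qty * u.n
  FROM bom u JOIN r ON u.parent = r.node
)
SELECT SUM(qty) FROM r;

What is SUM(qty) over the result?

Base: (Panel, qty=1).
Iteration 1: components of {Panel} -> Bracket = 1*5 = 5, Clip = 1*3 = 3, Shaft = 1*4 = 4.
Iteration 2: components of {Bracket,Clip,Shaft} -> Arm = 3*2 = 6.
Iteration 3: no further components; recursion stops.
SUM(qty) = 1 + 4 + 5 + 3 + 6 = 19.

19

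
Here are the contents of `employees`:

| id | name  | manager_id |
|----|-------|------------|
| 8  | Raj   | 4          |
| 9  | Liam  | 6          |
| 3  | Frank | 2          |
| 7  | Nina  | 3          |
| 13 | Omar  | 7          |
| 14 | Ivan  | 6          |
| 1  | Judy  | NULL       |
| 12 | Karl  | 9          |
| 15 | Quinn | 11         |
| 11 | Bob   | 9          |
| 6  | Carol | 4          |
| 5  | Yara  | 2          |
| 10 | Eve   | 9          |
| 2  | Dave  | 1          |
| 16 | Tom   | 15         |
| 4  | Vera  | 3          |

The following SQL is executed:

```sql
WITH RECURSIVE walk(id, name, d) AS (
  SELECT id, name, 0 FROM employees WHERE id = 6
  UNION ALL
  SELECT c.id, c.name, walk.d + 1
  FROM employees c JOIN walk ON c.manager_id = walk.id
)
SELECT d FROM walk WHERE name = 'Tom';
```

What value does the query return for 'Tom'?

Base: id=6 (Carol) at d 0.
Iteration 1: rows with manager_id in {6} -> Liam (id 9, d 1), Ivan (id 14, d 1).
Iteration 2: rows with manager_id in {9,14} -> Eve (id 10, d 2), Bob (id 11, d 2), Karl (id 12, d 2).
Iteration 3: rows with manager_id in {10,11,12} -> Quinn (id 15, d 3).
Iteration 4: rows with manager_id in {15} -> Tom (id 16, d 4).
Iteration 5: no rows with manager_id in {16}; recursion stops.

4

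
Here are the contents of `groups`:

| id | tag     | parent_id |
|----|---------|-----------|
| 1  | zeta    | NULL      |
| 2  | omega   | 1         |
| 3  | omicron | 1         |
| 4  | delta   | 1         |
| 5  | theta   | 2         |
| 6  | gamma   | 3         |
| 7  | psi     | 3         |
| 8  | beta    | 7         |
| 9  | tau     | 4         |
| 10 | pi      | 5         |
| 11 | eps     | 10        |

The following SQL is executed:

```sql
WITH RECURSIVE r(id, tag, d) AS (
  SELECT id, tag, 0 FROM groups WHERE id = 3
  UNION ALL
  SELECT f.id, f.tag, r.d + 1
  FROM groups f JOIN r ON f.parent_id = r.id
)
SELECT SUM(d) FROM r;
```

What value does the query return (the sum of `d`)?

Base: id=3 (omicron) at d 0.
Iteration 1: rows with parent_id in {3} -> gamma (id 6, d 1), psi (id 7, d 1).
Iteration 2: rows with parent_id in {6,7} -> beta (id 8, d 2).
Iteration 3: no rows with parent_id in {8}; recursion stops.
SUM(d) = 0 + 1 + 1 + 2 = 4.

4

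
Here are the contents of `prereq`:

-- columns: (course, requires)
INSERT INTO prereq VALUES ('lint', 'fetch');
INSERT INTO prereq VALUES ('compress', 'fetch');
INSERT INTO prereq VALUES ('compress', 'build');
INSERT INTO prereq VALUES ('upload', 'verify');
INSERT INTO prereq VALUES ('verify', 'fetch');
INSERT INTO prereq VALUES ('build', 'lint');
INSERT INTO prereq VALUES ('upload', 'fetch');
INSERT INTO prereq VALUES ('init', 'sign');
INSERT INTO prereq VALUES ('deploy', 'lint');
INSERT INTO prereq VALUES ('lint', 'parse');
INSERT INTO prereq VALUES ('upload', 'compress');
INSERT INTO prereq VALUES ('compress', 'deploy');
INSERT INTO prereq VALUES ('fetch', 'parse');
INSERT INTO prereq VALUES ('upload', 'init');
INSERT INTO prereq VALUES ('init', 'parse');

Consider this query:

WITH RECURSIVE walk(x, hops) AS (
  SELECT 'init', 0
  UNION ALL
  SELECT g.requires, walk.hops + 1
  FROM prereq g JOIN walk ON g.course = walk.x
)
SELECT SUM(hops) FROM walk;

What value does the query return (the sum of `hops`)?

Base: (init, hops=0).
Iteration 1: edges from {init} -> (parse, hops=1), (sign, hops=1).
Iteration 2: no outgoing edges from {parse,sign}; recursion stops.
SUM(hops) = 0 + 1 + 1 = 2.

2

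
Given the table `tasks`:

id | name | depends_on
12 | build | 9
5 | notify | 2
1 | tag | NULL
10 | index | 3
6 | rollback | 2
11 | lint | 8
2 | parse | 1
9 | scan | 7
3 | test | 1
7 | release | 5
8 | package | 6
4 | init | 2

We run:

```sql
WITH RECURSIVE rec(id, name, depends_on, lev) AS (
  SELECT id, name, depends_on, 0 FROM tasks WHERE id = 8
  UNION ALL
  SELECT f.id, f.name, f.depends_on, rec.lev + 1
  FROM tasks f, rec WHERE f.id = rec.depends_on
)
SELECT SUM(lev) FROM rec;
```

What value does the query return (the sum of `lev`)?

6

Base: id=8 (package), depends_on=6, lev 0.
Iteration 1: join on id=6 -> rollback (id 6, depends_on=2, lev 1).
Iteration 2: join on id=2 -> parse (id 2, depends_on=1, lev 2).
Iteration 3: join on id=1 -> tag (id 1, depends_on=NULL, lev 3).
Iteration 4: depends_on is NULL; no match; recursion stops.
SUM(lev) = 0 + 1 + 2 + 3 = 6.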